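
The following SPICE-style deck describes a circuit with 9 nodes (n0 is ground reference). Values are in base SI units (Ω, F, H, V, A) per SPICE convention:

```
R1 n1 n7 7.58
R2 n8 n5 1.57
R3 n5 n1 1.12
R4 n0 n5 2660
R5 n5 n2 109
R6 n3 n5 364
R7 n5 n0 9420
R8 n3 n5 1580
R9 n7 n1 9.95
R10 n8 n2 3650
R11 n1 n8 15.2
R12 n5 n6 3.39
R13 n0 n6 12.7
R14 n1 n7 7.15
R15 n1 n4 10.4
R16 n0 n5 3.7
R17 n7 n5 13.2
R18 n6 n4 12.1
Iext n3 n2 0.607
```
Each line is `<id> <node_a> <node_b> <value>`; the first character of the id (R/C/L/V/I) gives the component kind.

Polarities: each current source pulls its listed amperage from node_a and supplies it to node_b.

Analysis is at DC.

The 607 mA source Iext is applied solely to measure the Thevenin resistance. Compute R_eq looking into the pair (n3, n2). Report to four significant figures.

MNA unknowns: 8 node voltages V₁..V_8
R1: Y=0.1319 on G[1,7]
R2: Y=0.6369 on G[8,5]
R3: Y=0.8929 on G[5,1]
R4: Y=0.0003759 on G[0,5]
R5: Y=0.009174 on G[5,2]
R6: Y=0.002747 on G[3,5]
R7: Y=0.0001062 on G[5,0]
R8: Y=0.0006329 on G[3,5]
R9: Y=0.1005 on G[7,1]
R10: Y=0.0002740 on G[8,2]
R11: Y=0.06579 on G[1,8]
R12: Y=0.2950 on G[5,6]
R13: Y=0.07874 on G[0,6]
R14: Y=0.1399 on G[1,7]
R15: Y=0.09615 on G[1,4]
R16: Y=0.2703 on G[0,5]
R17: Y=0.07576 on G[7,5]
R18: Y=0.08264 on G[6,4]
Iext: z[3]−=0.607, z[2]+=0.607
solve → V1=0.001522, V2=64.25, V3=-179.6, V4=0.0008807, V5=-3.904e-05, V6=0.0001343, V7=0.001258, V8=0.02514

R_eq = 401.7 Ω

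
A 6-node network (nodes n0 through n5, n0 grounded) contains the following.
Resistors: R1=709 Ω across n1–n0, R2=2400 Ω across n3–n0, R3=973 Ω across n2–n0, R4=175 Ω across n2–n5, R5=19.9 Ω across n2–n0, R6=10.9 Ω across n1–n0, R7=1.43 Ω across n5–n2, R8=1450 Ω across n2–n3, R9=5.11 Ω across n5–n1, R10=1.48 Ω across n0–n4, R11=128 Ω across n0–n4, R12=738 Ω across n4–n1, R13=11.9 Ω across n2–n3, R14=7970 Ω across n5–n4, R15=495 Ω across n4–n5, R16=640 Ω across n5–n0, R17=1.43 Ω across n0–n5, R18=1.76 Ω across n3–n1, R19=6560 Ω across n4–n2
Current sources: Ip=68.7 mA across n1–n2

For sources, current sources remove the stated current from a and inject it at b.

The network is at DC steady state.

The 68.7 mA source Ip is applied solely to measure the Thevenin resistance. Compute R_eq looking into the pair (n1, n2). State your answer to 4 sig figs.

Apply KCL at each of the 5 non-ground nodes and solve the resulting linear system.
Node n1: branches {R1, R6, R9, R12, R18, Ip} → V_1 = -0.1634
Node n2: branches {R3, R4, R5, R7, R8, R13, R19, Ip} → V_2 = 0.08188
Node n3: branches {R2, R8, R13, R18} → V_3 = -0.1315
Node n4: branches {R10, R11, R12, R14, R15, R19} → V_4 = -0.0002540
Node n5: branches {R4, R7, R9, R14, R15, R16, R17} → V_5 = 0.01606

R_eq = 3.571 Ω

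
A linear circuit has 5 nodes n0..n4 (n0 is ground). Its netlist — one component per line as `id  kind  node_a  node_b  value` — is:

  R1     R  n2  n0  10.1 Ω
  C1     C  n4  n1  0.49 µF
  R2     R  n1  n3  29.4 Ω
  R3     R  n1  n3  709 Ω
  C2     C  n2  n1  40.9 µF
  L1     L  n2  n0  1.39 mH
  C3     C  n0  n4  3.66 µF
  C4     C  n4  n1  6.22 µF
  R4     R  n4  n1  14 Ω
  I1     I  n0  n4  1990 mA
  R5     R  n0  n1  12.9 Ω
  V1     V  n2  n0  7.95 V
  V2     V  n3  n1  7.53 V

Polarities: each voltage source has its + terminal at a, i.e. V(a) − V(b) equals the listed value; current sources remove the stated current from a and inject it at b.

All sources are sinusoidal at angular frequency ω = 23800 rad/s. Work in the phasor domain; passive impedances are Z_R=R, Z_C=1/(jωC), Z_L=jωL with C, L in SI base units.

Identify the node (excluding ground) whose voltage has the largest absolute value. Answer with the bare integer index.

3

MNA unknowns: 4 node voltages V₁..V_4 plus 2 source currents (V1, V2)
R1: Y=0.09901+0.000j on G[2,0]
C1: Y=0.000+0.01166j on G[4,1]
R2: Y=0.03401+0.000j on G[1,3]
R3: Y=0.001410+0.000j on G[1,3]
C2: Y=0.000+0.9734j on G[2,1]
L1: Y=0.000-0.03023j on G[2,0]
C3: Y=0.000+0.08711j on G[0,4]
C4: Y=0.000+0.1480j on G[4,1]
R4: Y=0.07143+0.000j on G[4,1]
I1: z[0]−=1.99, z[4]+=1.99
R5: Y=0.07752+0.000j on G[0,1]
V1: row V2−V0=7.95, i_V1 at 2,0
V2: row V3−V1=7.53, i_V2 at 3,1
solve → V1=7.373-0.6877j, V2=7.950+0.000j, V3=14.90-0.6877j, V4=7.060-8.599j
aux → i_V1=-0.1177-0.3214j, i_V2=-0.2667+0.000j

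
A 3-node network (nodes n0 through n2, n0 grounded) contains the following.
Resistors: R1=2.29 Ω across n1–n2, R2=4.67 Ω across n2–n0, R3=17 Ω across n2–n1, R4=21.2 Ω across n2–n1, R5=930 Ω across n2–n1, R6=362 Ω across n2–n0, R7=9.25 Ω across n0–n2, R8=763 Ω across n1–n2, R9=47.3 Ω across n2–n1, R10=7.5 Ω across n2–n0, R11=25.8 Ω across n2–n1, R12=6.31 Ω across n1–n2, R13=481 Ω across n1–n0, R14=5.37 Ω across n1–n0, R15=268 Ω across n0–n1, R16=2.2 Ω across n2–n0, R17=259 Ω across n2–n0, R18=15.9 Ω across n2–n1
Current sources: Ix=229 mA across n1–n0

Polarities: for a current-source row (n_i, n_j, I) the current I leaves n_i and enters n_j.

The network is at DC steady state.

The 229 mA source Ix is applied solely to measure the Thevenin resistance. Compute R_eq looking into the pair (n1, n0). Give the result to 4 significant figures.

Apply KCL at each of the 2 non-ground nodes and solve the resulting linear system.
Node n1: branches {R1, R3, R4, R5, R8, R9, R11, R12, R13, R14, R15, R18, Ix} → V_1 = -0.3654
Node n2: branches {R1, R2, R3, R4, R5, R6, R7, R8, R9, R10, R11, R12, R16, R17, R18} → V_2 = -0.1732

R_eq = 1.596 Ω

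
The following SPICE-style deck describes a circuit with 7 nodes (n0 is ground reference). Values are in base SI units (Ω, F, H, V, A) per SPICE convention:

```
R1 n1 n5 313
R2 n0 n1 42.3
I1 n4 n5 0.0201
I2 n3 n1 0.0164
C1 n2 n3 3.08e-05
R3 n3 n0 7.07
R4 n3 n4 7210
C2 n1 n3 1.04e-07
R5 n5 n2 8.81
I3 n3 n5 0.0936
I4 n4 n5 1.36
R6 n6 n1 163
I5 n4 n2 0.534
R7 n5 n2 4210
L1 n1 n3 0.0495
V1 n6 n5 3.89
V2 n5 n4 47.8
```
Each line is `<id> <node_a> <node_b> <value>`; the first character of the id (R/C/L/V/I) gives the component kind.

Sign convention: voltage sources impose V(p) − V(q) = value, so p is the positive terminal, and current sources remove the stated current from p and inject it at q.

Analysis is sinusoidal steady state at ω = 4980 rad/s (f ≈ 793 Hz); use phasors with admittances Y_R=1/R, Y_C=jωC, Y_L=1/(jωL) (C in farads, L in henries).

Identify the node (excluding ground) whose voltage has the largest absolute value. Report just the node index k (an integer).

MNA unknowns: 6 node voltages V₁..V_6 plus 2 source currents (V1, V2)
R1: Y=0.003195+0.000j on G[1,5]
R2: Y=0.02364+0.000j on G[0,1]
I1: z[4]−=0.0201, z[5]+=0.0201
I2: z[3]−=0.0164, z[1]+=0.0164
C1: Y=0.000+0.1534j on G[2,3]
R3: Y=0.1414+0.000j on G[3,0]
R4: Y=0.0001387+0.000j on G[3,4]
C2: Y=0.000+0.0005179j on G[1,3]
R5: Y=0.1135+0.000j on G[5,2]
I3: z[3]−=0.0936, z[5]+=0.0936
I4: z[4]−=1.36, z[5]+=1.36
R6: Y=0.006135+0.000j on G[6,1]
I5: z[4]−=0.534, z[2]+=0.534
R7: Y=0.0002375+0.000j on G[5,2]
L1: Y=0.000-0.004057j on G[1,3]
V1: row V6−V5=3.89, i_V1 at 6,5
V2: row V5−V4=47.8, i_V2 at 5,4
solve → V1=0.1947-0.1648j, V2=-0.001275-0.7106j, V3=-0.03254+0.02754j, V4=-51.50-0.6684j, V5=-3.701-0.6684j, V6=0.1894-0.6684j
aux → i_V1=3.270e-05+0.003090j, i_V2=1.907-9.653e-05j

4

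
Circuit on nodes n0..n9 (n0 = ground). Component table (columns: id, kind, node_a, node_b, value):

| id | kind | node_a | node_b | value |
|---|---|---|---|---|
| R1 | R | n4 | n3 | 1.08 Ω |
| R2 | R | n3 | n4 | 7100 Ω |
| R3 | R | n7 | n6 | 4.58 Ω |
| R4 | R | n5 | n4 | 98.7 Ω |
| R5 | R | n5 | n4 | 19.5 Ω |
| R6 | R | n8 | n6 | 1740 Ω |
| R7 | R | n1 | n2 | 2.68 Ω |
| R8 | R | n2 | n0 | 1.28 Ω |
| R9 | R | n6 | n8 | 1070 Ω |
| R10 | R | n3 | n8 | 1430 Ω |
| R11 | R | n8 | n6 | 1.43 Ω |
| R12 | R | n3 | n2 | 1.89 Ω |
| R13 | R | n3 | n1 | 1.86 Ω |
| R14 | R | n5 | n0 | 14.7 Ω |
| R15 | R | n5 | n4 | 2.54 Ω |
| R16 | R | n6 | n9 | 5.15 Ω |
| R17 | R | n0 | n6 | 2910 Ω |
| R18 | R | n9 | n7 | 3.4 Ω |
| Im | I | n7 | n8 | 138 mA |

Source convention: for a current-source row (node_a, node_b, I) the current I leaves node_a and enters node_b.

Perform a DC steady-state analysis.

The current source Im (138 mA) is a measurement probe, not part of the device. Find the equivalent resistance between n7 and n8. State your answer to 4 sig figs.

Apply KCL at each of the 9 non-ground nodes and solve the resulting linear system.
Node n1: branches {R7, R13} → V_1 = 8.184e-05
Node n2: branches {R7, R8, R12} → V_2 = 5.066e-05
Node n3: branches {R1, R2, R10, R12, R13} → V_3 = 0.0001035
Node n4: branches {R1, R2, R4, R5, R15} → V_4 = 9.726e-05
Node n5: branches {R4, R5, R14, R15} → V_5 = 8.461e-05
Node n6: branches {R3, R6, R9, R11, R16, R17} → V_6 = -0.1319
Node n7: branches {R3, R18, Im} → V_7 = -0.5435
Node n8: branches {R6, R9, R10, R11, Im} → V_8 = 0.06493
Node n9: branches {R16, R18} → V_9 = -0.3798

R_eq = 4.409 Ω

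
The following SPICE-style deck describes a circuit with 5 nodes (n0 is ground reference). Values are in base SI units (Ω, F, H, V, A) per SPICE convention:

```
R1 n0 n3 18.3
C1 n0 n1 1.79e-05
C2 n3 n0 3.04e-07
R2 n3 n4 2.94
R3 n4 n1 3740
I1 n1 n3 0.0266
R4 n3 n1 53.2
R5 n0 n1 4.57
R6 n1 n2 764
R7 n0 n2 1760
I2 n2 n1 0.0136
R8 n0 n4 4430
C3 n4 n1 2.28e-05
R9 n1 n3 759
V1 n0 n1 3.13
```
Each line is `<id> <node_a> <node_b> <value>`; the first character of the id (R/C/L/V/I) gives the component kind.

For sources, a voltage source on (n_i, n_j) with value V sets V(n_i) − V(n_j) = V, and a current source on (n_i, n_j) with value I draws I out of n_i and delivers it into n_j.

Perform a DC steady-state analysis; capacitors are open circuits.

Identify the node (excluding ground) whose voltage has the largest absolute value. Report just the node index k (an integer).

Element admittances at DC:
  Y(R1) = 0.05464 S between n0,n3
  Y(C1) = 0.000 S between n0,n1
  Y(C2) = 0.000 S between n3,n0
  Y(R2) = 0.3401 S between n3,n4
  Y(R3) = 0.0002674 S between n4,n1
  I1: injects 0.0266 A into n3 (from n1)
  Y(R4) = 0.01880 S between n3,n1
  Y(R5) = 0.2188 S between n0,n1
  Y(R6) = 0.001309 S between n1,n2
  Y(R7) = 0.0005682 S between n0,n2
  I2: injects 0.0136 A into n1 (from n2)
  Y(R8) = 0.0002257 S between n0,n4
  Y(C3) = 0.000 S between n4,n1
  Y(R9) = 0.001318 S between n1,n3
  V1: constraint V(n0)−V(n1) = 3.13
Assemble and solve the 5×5 MNA system:
  V(n1)=-3.130  V(n2)=-9.428  V(n3)=-0.4943  V(n4)=-0.4960
  i(V1)=-0.7174

2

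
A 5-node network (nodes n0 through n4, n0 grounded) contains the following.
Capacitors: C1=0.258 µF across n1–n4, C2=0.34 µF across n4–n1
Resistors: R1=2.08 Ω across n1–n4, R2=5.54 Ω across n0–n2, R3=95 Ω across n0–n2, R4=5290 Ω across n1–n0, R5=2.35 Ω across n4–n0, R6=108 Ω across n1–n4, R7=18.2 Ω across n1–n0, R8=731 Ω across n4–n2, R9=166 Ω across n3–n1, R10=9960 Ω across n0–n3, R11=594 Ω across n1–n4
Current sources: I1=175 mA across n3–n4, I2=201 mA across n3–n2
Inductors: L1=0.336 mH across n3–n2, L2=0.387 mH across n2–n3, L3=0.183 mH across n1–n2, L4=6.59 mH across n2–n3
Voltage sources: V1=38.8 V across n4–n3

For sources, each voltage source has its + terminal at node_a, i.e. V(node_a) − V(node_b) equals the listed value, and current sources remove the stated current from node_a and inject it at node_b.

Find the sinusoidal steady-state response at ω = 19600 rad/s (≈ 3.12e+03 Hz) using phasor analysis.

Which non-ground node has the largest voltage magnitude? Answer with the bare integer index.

3

Apply KCL at each of the 4 non-ground nodes and solve the resulting linear system.
Node n1: branches {C1, R1, R4, C2, R6, R7, R9, L3, R11} → V_1 = 4.517+5.792j
Node n2: branches {R2, L1, R3, L2, R8, L3, L4, I2} → V_2 = -12.96+5.846j
Node n3: branches {I1, L1, L2, R9, R10, L4, I2, V1} → V_3 = -33.56-3.374j
Node n4: branches {C1, R1, I1, R5, C2, R6, R8, R11, V1} → V_4 = 5.241-3.374j
Source currents: i(V1)=-2.544+5.947j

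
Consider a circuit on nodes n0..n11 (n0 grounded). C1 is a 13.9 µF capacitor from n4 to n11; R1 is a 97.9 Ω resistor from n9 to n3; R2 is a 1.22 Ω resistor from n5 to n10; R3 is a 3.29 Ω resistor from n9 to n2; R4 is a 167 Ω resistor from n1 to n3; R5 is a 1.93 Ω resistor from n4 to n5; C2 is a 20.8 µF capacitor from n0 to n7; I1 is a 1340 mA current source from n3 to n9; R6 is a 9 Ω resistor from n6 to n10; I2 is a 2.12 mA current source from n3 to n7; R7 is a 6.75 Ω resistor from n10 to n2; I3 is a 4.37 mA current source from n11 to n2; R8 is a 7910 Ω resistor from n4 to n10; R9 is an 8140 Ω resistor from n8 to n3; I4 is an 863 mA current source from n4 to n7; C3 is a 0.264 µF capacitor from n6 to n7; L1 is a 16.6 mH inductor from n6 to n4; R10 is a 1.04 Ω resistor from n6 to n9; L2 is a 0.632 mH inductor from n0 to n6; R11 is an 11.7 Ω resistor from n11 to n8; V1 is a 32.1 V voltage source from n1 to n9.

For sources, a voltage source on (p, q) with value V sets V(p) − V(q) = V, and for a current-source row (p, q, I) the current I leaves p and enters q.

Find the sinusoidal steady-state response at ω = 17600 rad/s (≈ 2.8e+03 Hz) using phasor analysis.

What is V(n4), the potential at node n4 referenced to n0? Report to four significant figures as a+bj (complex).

-7.086-10.21j V

MNA unknowns: 11 node voltages V₁..V_11 plus 1 source current (V1)
C1: Y=0.000+0.2446j on G[4,11]
R1: Y=0.01021+0.000j on G[9,3]
R2: Y=0.8197+0.000j on G[5,10]
R3: Y=0.3040+0.000j on G[9,2]
R4: Y=0.005988+0.000j on G[1,3]
R5: Y=0.5181+0.000j on G[4,5]
C2: Y=0.000+0.3661j on G[0,7]
I1: z[3]−=1.34, z[9]+=1.34
R6: Y=0.1111+0.000j on G[6,10]
I2: z[3]−=0.00212, z[7]+=0.00212
R7: Y=0.1481+0.000j on G[10,2]
I3: z[11]−=0.00437, z[2]+=0.00437
R8: Y=0.0001264+0.000j on G[4,10]
R9: Y=0.0001229+0.000j on G[8,3]
I4: z[4]−=0.863, z[7]+=0.863
C3: Y=0.000+0.004646j on G[6,7]
L1: Y=0.000-0.003423j on G[6,4]
R10: Y=0.9615+0.000j on G[6,9]
L2: Y=0.000-0.08990j on G[0,6]
R11: Y=0.08547+0.000j on G[11,8]
V1: row V1−V9=32.1, i_V1 at 1,9
solve → V1=31.70-10.02j, V2=-1.678-10.06j, V3=-70.89-10.03j, V4=-7.086-10.21j, V5=-5.398-10.16j, V6=0.000-10.01j, V7=0.000-2.459j, V8=-7.177-10.16j, V9=-0.3985-10.02j, V10=-4.332-10.13j, V11=-7.085-10.16j
aux → i_V1=-0.6143-6.097e-06j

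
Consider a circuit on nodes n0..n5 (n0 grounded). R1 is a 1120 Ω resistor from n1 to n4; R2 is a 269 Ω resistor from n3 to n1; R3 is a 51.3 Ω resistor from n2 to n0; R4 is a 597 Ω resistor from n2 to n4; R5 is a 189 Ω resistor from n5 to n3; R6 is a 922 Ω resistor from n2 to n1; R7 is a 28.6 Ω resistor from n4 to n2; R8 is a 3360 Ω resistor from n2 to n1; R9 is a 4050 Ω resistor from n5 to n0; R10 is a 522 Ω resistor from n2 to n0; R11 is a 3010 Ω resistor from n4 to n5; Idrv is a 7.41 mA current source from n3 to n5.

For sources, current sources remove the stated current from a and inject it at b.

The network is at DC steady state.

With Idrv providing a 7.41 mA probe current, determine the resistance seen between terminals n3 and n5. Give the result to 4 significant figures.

MNA unknowns: 5 node voltages V₁..V_5
R1: Y=0.0008929 on G[1,4]
R2: Y=0.003717 on G[3,1]
R3: Y=0.01949 on G[2,0]
R4: Y=0.001675 on G[2,4]
R5: Y=0.005291 on G[5,3]
R6: Y=0.001085 on G[2,1]
R7: Y=0.03497 on G[4,2]
R8: Y=0.0002976 on G[2,1]
R9: Y=0.0002469 on G[5,0]
R10: Y=0.001916 on G[2,0]
R11: Y=0.0003322 on G[4,5]
Idrv: z[3]−=0.00741, z[5]+=0.00741
solve → V1=-0.2433, V2=-0.01054, V3=-0.3863, V4=-0.007916, V5=0.9137

R_eq = 175.4 Ω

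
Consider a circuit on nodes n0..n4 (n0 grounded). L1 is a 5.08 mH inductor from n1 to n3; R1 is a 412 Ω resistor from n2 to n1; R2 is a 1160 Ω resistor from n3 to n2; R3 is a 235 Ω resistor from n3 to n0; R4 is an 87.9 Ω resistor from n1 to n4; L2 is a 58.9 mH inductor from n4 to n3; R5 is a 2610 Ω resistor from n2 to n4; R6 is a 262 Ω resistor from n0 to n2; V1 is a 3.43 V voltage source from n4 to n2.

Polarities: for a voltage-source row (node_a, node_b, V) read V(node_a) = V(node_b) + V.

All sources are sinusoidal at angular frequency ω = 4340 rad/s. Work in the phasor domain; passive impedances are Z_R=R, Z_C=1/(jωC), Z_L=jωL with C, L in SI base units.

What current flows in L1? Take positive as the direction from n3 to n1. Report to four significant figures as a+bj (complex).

Apply KCL at each of the 4 non-ground nodes and solve the resulting linear system.
Node n1: branches {L1, R1, R4} → V_1 = 1.105-0.02880j
Node n2: branches {R1, R2, R5, R6, V1} → V_2 = -1.301+0.1747j
Node n3: branches {L1, R2, R3, L2} → V_3 = 1.167-0.1567j
Node n4: branches {R4, L2, R5, V1} → V_4 = 2.129+0.1747j
Source currents: i(V1)=-0.01425+0.001446j

-0.005799-0.002808j A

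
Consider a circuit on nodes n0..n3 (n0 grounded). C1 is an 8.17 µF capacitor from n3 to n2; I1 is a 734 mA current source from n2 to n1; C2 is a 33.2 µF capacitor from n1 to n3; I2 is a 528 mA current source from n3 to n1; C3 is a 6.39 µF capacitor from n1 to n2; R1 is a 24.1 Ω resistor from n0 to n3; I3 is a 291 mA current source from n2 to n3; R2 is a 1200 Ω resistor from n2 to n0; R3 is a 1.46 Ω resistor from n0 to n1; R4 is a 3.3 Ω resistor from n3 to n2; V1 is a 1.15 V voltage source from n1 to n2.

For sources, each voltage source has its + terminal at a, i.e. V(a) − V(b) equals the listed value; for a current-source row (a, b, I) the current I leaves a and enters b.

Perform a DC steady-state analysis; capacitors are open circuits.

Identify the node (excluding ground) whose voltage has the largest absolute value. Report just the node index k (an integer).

MNA unknowns: 3 node voltages V₁..V_3 plus 1 source current (V1)
C1: Y=0.000 on G[3,2]
I1: z[2]−=0.734, z[1]+=0.734
C2: Y=0.000 on G[1,3]
I2: z[3]−=0.528, z[1]+=0.528
C3: Y=0.000 on G[1,2]
R1: Y=0.04149 on G[0,3]
I3: z[2]−=0.291, z[3]+=0.291
R2: Y=0.0008333 on G[2,0]
R3: Y=0.6849 on G[0,1]
R4: Y=0.3030 on G[3,2]
V1: row V1−V2=1.15, i_V1 at 1,2
solve → V1=0.09896, V2=-1.051, V3=-1.612
aux → i_V1=1.194

3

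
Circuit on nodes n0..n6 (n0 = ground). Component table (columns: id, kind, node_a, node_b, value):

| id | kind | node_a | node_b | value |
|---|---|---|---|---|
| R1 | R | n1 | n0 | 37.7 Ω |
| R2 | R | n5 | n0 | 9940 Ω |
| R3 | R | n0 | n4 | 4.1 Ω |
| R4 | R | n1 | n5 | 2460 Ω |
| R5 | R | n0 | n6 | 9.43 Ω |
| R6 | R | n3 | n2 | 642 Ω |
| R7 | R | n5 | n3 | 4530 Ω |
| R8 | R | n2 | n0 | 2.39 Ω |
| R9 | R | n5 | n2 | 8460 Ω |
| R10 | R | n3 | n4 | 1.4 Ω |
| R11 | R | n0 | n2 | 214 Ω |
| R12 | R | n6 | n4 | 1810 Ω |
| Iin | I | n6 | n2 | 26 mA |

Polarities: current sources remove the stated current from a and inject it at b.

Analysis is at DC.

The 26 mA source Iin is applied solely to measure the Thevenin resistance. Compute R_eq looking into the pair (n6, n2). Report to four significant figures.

MNA unknowns: 6 node voltages V₁..V_6
R1: Y=0.02653 on G[1,0]
R2: Y=0.0001006 on G[5,0]
R3: Y=0.2439 on G[0,4]
R4: Y=0.0004065 on G[1,5]
R5: Y=0.1060 on G[0,6]
R6: Y=0.001558 on G[3,2]
R7: Y=0.0002208 on G[5,3]
R8: Y=0.4184 on G[2,0]
R9: Y=0.0001182 on G[5,2]
R10: Y=0.7143 on G[3,4]
R11: Y=0.004673 on G[0,2]
R12: Y=0.0005525 on G[6,4]
Iin: z[6]−=0.026, z[2]+=0.026
solve → V1=0.0001300, V2=0.06121, V3=-1.712e-05, V4=-0.0001533, V5=0.008610, V6=-0.2439

R_eq = 11.74 Ω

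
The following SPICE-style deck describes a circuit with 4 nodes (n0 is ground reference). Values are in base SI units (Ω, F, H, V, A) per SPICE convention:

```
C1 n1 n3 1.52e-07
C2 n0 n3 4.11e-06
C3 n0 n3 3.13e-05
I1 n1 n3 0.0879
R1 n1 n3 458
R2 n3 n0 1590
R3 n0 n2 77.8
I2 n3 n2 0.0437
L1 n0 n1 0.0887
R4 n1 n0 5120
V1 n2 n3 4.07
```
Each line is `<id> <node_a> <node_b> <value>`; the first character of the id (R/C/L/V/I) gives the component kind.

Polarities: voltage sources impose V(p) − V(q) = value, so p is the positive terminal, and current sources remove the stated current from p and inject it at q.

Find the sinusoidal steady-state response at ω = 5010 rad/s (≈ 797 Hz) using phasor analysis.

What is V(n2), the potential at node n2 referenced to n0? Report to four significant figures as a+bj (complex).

3.747+0.02768j V

Element admittances at ω=5010 rad/s:
  Y(C1) = 0.000+0.0007615j S between n1,n3
  Y(C2) = 0.000+0.02059j S between n0,n3
  Y(C3) = 0.000+0.1568j S between n0,n3
  I1: injects 0.0879 A into n3 (from n1)
  Y(R1) = 0.002183+0.000j S between n1,n3
  Y(R2) = 0.0006289+0.000j S between n3,n0
  Y(R3) = 0.01285+0.000j S between n0,n2
  I2: injects 0.0437 A into n2 (from n3)
  Y(L1) = 0.000-0.002250j S between n0,n1
  Y(R4) = 0.0001953+0.000j S between n1,n0
  V1: constraint V(n2)−V(n3) = 4.07
Assemble and solve the 4×4 MNA system:
  V(n1)=-26.74-16.81j  V(n2)=3.747+0.02768j  V(n3)=-0.3227+0.02768j
  i(V1)=-0.004465-0.0003558j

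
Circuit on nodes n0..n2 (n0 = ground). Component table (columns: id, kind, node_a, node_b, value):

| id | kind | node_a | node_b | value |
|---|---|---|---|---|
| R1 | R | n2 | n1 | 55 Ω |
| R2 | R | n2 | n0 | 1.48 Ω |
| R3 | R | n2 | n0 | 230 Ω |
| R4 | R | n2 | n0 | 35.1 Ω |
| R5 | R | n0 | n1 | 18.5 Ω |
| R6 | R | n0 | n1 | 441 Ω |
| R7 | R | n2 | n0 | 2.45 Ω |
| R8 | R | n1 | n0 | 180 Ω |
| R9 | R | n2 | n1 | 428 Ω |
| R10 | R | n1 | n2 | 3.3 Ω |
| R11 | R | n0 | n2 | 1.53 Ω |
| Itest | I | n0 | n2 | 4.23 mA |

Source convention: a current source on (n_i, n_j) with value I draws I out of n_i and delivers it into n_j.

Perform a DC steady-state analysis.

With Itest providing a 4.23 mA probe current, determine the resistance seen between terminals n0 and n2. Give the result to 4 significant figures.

Element admittances at DC:
  Y(R1) = 0.01818 S between n2,n1
  Y(R2) = 0.6757 S between n2,n0
  Y(R3) = 0.004348 S between n2,n0
  Y(R4) = 0.02849 S between n2,n0
  Y(R5) = 0.05405 S between n0,n1
  Y(R6) = 0.002268 S between n0,n1
  Y(R7) = 0.4082 S between n2,n0
  Y(R8) = 0.005556 S between n1,n0
  Y(R9) = 0.002336 S between n2,n1
  Y(R10) = 0.3030 S between n1,n2
  Y(R11) = 0.6536 S between n0,n2
  Itest: injects 0.00423 A into n2 (from n0)
Assemble and solve the 2×2 MNA system:
  V(n1)=0.001949  V(n2)=0.002321

R_eq = 0.5488 Ω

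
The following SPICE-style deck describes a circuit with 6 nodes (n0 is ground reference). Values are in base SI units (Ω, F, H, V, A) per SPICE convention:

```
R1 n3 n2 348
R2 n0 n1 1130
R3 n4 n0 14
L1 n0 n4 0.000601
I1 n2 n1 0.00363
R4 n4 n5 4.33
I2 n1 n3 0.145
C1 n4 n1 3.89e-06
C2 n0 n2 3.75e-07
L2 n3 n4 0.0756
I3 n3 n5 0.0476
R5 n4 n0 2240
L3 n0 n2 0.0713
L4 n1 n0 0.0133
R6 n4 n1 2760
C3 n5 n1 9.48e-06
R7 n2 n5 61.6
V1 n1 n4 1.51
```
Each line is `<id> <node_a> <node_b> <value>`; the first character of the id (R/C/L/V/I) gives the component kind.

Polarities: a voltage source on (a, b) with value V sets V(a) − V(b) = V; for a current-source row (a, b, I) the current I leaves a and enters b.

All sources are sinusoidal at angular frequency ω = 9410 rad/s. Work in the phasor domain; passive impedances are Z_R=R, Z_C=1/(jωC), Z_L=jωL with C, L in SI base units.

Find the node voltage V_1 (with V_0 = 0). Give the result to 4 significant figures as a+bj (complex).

1.511+0.01966j V

Apply KCL at each of the 5 non-ground nodes and solve the resulting linear system.
Node n1: branches {R2, I1, I2, C1, L4, R6, C3, V1} → V_1 = 1.511+0.01966j
Node n2: branches {R1, I1, C2, L3, R7} → V_2 = 5.279+2.462j
Node n3: branches {R1, I2, L2, I3} → V_3 = 30.65+17.45j
Node n4: branches {R3, L1, R4, C1, L2, R5, R6, V1} → V_4 = 0.0006763+0.01966j
Node n5: branches {R4, I3, C3, R7} → V_5 = 0.7030+0.4716j
Source currents: i(V1)=-0.1837-0.1153j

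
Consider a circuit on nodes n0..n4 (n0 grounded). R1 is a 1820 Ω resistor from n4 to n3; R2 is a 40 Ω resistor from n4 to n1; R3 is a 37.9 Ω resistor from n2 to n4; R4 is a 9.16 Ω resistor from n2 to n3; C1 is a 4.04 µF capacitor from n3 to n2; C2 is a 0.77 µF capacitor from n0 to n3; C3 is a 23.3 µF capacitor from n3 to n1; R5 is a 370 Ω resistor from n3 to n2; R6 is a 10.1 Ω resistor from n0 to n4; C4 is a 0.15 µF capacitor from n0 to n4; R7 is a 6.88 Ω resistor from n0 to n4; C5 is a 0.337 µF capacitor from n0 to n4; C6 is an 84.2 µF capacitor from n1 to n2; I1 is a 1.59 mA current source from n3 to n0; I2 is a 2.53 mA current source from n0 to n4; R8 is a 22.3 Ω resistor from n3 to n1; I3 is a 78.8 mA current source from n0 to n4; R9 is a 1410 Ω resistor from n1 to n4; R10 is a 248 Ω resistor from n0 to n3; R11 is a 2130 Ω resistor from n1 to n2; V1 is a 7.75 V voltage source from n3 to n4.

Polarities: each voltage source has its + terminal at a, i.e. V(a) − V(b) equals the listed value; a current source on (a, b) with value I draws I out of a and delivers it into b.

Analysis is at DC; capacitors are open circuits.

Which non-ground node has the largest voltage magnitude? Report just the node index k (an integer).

MNA unknowns: 4 node voltages V₁..V_4 plus 1 source current (V1)
R1: Y=0.0005495 on G[4,3]
R2: Y=0.02500 on G[4,1]
R3: Y=0.02639 on G[2,4]
R4: Y=0.1092 on G[2,3]
C1: Y=0.000 on G[3,2]
C2: Y=0.000 on G[0,3]
C3: Y=0.000 on G[3,1]
R5: Y=0.002703 on G[3,2]
R6: Y=0.09901 on G[0,4]
C4: Y=0.000 on G[0,4]
R7: Y=0.1453 on G[0,4]
C5: Y=0.000 on G[0,4]
C6: Y=0.000 on G[1,2]
I1: z[3]−=0.00159, z[0]+=0.00159
I2: z[0]−=0.00253, z[4]+=0.00253
R8: Y=0.04484 on G[3,1]
I3: z[0]−=0.0788, z[4]+=0.0788
R9: Y=0.0007092 on G[1,4]
R10: Y=0.004032 on G[0,3]
R11: Y=0.0004695 on G[1,2]
V1: row V3−V4=7.75, i_V1 at 3,4
solve → V1=5.130, V2=6.462, V3=7.945, V4=0.1952
aux → i_V1=-0.3301

3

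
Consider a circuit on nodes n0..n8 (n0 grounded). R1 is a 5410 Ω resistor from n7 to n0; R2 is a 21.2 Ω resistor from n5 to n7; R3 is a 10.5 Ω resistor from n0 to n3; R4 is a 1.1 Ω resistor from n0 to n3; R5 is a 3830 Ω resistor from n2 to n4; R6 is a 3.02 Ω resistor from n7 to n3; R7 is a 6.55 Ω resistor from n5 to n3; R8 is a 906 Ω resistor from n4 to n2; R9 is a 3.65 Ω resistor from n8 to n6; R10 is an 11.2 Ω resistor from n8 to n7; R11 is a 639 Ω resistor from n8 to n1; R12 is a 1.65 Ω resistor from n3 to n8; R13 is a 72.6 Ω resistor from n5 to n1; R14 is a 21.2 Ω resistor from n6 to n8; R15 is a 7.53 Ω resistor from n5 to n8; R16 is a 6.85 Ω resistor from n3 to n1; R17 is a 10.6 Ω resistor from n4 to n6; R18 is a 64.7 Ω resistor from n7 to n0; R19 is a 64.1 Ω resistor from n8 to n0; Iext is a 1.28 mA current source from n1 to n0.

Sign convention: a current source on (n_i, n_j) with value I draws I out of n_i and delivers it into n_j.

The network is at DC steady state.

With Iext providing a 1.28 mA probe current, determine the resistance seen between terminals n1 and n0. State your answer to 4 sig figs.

R_eq = 7.186 Ω

Apply KCL at each of the 8 non-ground nodes and solve the resulting linear system.
Node n1: branches {R11, R13, R16, Iext} → V_1 = -0.009199
Node n2: branches {R5, R8} → V_2 = -0.001280
Node n3: branches {R3, R4, R6, R7, R12, R16} → V_3 = -0.001235
Node n4: branches {R5, R8, R17} → V_4 = -0.001280
Node n5: branches {R2, R7, R13, R15} → V_5 = -0.001569
Node n6: branches {R9, R14, R17} → V_6 = -0.001280
Node n7: branches {R1, R2, R6, R10, R18} → V_7 = -0.001236
Node n8: branches {R9, R10, R11, R12, R14, R15, R19} → V_8 = -0.001280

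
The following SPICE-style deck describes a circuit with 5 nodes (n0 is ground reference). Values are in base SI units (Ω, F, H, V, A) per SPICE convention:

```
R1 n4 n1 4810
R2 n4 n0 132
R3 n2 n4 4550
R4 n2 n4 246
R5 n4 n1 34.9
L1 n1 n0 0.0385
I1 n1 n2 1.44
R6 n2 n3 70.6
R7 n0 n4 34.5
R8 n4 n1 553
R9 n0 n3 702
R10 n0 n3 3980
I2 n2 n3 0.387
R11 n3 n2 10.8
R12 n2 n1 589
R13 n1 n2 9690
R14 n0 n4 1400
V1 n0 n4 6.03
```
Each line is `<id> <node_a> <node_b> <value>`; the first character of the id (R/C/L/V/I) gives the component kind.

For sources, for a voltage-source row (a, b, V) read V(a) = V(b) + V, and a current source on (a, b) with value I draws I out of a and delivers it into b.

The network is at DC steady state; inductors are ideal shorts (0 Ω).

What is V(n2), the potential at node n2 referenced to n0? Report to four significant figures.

Apply KCL at each of the 4 non-ground nodes and solve the resulting linear system.
Node n1: branches {R1, R5, L1, I1, R8, R12, R13} → V_1 = 0.000
Node n2: branches {R3, R4, I1, R6, I2, R11, R12, R13} → V_2 = 182.0
Node n3: branches {R6, R9, R10, I2, R11} → V_3 = 182.8
Node n4: branches {R1, R2, R3, R4, R5, R7, R8, R14, V1} → V_4 = -6.030
Source currents: i(L1)=-1.297, i(V1)=-1.216

182.0 V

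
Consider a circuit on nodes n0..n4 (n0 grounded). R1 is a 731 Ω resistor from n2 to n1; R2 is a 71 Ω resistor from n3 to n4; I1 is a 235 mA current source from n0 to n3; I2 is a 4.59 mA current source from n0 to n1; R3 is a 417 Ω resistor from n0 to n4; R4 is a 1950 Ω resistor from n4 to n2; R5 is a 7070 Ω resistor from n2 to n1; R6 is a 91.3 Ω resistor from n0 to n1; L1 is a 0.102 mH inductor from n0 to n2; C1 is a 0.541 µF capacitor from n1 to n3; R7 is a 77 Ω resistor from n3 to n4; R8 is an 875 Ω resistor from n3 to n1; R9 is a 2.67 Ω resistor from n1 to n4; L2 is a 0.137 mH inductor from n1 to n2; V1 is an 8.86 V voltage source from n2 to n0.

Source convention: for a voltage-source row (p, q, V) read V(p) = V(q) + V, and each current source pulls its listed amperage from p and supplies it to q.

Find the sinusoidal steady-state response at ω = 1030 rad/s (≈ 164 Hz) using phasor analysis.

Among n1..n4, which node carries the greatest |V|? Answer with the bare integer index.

Element admittances at ω=1030 rad/s:
  Y(R1) = 0.001368+0.000j S between n2,n1
  Y(R2) = 0.01408+0.000j S between n3,n4
  I1: injects 0.235 A into n3 (from n0)
  I2: injects 0.00459 A into n1 (from n0)
  Y(R3) = 0.002398+0.000j S between n0,n4
  Y(R4) = 0.0005128+0.000j S between n4,n2
  Y(R5) = 0.0001414+0.000j S between n2,n1
  Y(R6) = 0.01095+0.000j S between n0,n1
  Y(L1) = 0.000-9.518j S between n0,n2
  Y(C1) = 0.000+0.0005572j S between n1,n3
  Y(R7) = 0.01299+0.000j S between n3,n4
  Y(R8) = 0.001143+0.000j S between n3,n1
  Y(R9) = 0.3745+0.000j S between n1,n4
  Y(L2) = 0.000-7.087j S between n1,n2
  V1: constraint V(n2)−V(n0) = 8.86
Assemble and solve the 5×5 MNA system:
  V(n1)=8.860+0.01690j  V(n2)=8.860+0.000j  V(n3)=17.70-0.1699j  V(n4)=9.399+0.004275j
  i(V1)=0.1200+84.33j

3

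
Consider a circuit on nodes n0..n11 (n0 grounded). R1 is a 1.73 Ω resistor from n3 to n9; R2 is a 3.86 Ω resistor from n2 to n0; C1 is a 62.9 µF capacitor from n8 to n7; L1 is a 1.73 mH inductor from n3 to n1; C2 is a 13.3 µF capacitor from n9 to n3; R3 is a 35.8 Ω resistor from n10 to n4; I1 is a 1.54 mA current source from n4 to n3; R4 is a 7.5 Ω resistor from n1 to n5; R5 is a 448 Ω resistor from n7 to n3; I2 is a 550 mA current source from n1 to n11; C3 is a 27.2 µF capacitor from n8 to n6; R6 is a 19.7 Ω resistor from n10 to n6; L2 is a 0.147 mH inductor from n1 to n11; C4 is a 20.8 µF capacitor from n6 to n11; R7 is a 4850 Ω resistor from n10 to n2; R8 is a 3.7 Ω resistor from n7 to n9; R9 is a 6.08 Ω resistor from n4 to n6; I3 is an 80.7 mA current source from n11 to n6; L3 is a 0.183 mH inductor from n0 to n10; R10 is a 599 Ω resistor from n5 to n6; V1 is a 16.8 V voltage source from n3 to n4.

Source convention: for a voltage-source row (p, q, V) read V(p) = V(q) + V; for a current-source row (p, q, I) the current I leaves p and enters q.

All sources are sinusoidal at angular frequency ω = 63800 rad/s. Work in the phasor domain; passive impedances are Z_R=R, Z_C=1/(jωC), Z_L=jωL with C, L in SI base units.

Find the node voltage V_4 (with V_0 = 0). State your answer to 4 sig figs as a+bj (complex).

Apply KCL at each of the 11 non-ground nodes and solve the resulting linear system.
Node n1: branches {L1, R4, I2, L2} → V_1 = 3.778-4.348j
Node n2: branches {R2, R7} → V_2 = 0.000+0.000j
Node n3: branches {R1, L1, C2, I1, R5, V1} → V_3 = 10.81-0.8826j
Node n4: branches {R3, I1, R9, V1} → V_4 = -5.992-0.8826j
Node n5: branches {R4, R10} → V_5 = 3.772-4.288j
Node n6: branches {C3, R6, C4, R9, I3, R10} → V_6 = 3.297+0.4857j
Node n7: branches {C1, R5, R8} → V_7 = 3.556-0.8877j
Node n8: branches {C1, C3} → V_8 = 3.478-0.4731j
Node n9: branches {R1, C2, R8} → V_9 = 9.652+0.2718j
Node n10: branches {R3, R6, R7, L3} → V_10 = 0.000+0.000j
Node n11: branches {I2, L2, C4, I3} → V_11 = 3.255+0.5234j
Source currents: i(V1)=-1.694-0.2497j

-5.992-0.8826j V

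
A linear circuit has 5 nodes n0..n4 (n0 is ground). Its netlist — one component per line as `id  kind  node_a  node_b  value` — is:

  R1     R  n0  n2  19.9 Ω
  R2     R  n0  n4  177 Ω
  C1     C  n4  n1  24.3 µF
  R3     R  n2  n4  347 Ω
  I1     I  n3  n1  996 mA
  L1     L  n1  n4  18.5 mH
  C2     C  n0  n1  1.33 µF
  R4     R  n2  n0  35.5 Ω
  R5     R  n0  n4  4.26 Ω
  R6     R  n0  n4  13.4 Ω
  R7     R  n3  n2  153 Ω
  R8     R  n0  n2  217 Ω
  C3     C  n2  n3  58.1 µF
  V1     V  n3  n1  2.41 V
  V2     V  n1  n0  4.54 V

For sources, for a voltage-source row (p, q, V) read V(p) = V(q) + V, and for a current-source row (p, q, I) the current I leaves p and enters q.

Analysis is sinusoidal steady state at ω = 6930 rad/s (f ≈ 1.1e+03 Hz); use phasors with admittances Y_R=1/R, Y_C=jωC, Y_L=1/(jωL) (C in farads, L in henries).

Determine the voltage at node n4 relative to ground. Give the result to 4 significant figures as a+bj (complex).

0.9762+1.813j V

Apply KCL at each of the 4 non-ground nodes and solve the resulting linear system.
Node n1: branches {C1, I1, L1, C2, V1, V2} → V_1 = 4.540+0.000j
Node n2: branches {R1, R3, R4, R7, R8, C3} → V_2 = 6.640+1.405j
Node n3: branches {I1, R7, C3, V1} → V_3 = 6.950+0.000j
Node n4: branches {R2, C1, R3, L1, R5, R6} → V_4 = 0.9762+1.813j
Source currents: i(V1)=-1.564-0.1155j, i(V2)=-0.8589-0.7297j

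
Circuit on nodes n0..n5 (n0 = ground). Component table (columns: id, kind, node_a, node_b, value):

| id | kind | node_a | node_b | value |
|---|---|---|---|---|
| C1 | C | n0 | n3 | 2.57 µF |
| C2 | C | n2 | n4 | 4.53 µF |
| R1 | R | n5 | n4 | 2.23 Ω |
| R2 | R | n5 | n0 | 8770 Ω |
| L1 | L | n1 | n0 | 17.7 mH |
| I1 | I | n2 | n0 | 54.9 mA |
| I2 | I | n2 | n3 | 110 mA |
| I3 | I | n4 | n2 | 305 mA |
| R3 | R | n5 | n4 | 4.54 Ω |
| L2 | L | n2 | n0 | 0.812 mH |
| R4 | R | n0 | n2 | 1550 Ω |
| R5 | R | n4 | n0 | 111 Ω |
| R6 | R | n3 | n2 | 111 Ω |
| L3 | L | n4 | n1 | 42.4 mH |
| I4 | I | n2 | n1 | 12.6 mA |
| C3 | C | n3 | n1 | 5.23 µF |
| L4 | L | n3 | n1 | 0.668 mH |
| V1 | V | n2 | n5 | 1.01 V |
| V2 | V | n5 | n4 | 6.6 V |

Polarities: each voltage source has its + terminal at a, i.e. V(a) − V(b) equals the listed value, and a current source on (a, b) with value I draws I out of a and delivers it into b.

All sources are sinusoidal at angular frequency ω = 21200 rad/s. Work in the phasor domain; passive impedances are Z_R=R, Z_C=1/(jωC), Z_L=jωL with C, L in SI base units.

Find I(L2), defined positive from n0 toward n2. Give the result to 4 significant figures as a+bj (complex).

Apply KCL at each of the 5 non-ground nodes and solve the resulting linear system.
Node n1: branches {L1, L3, I4, C3, L4} → V_1 = 0.5451-2.889j
Node n2: branches {C2, I1, I2, I3, L2, R4, R6, I4, V1} → V_2 = -0.06812-1.828j
Node n3: branches {C1, I2, R6, C3, L4} → V_3 = 0.2818-2.355j
Node n4: branches {C2, R1, I3, R3, R5, L3, V2} → V_4 = -7.678-1.828j
Node n5: branches {R1, R2, R3, V1, V2} → V_5 = -1.078-1.828j
Source currents: i(V1)=0.2369-0.7384j, i(V2)=-4.176-0.7382j

0.1062-0.003957j A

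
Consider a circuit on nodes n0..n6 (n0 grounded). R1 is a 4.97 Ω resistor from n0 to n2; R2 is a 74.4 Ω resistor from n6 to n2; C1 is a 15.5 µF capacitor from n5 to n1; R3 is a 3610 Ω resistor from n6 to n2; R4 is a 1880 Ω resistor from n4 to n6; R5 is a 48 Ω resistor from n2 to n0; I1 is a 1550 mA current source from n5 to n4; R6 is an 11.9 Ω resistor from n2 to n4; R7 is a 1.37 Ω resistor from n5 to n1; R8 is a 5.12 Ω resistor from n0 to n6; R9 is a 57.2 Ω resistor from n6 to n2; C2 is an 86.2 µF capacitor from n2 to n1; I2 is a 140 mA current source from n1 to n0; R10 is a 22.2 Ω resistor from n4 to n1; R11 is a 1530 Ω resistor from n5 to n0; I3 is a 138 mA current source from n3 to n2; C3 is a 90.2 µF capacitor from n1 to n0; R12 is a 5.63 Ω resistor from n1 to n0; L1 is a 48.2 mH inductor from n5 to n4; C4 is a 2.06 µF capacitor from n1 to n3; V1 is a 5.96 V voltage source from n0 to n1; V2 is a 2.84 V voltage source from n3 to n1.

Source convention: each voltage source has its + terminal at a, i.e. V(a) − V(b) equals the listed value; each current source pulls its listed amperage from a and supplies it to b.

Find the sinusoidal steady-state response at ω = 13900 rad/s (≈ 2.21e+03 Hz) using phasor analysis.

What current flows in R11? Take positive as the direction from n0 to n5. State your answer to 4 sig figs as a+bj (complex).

Element admittances at ω=13900 rad/s:
  Y(R1) = 0.2012+0.000j S between n0,n2
  Y(R2) = 0.01344+0.000j S between n6,n2
  Y(C1) = 0.000+0.2155j S between n5,n1
  Y(R3) = 0.0002770+0.000j S between n6,n2
  Y(R4) = 0.0005319+0.000j S between n4,n6
  Y(R5) = 0.02083+0.000j S between n2,n0
  I1: injects 1.55 A into n4 (from n5)
  Y(R6) = 0.08403+0.000j S between n2,n4
  Y(R7) = 0.7299+0.000j S between n5,n1
  Y(R8) = 0.1953+0.000j S between n0,n6
  Y(R9) = 0.01748+0.000j S between n6,n2
  Y(C2) = 0.000+1.198j S between n2,n1
  I2: injects 0.14 A into n0 (from n1)
  Y(R10) = 0.04505+0.000j S between n4,n1
  Y(R11) = 0.0006536+0.000j S between n5,n0
  I3: injects 0.138 A into n2 (from n3)
  Y(C3) = 0.000+1.254j S between n1,n0
  Y(R12) = 0.1776+0.000j S between n1,n0
  Y(L1) = 0.000-0.001493j S between n5,n4
  Y(C4) = 0.000+0.02863j S between n1,n3
  V1: constraint V(n0)−V(n1) = 5.96
  V2: constraint V(n3)−V(n1) = 2.84
Assemble and solve the 8×8 MNA system:
  V(n1)=-5.960+0.000j  V(n2)=-5.465-2.080j  V(n3)=-3.120+0.000j  V(n4)=6.361-1.186j  V(n5)=-7.918+0.5483j  V(n6)=-0.7361-0.2887j
  i(V1)=-2.281-7.991j  i(V2)=-0.1380-0.08132j

0.005175-0.0003584j A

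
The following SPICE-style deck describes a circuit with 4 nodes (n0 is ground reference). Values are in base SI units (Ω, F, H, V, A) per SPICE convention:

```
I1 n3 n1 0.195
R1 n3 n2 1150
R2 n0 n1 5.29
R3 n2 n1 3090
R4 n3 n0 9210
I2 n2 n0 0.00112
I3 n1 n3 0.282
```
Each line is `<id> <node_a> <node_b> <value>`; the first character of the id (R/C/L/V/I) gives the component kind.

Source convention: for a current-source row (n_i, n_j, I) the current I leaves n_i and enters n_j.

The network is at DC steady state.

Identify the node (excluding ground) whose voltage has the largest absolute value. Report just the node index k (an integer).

3

MNA unknowns: 3 node voltages V₁..V_3
I1: z[3]−=0.195, z[1]+=0.195
R1: Y=0.0008696 on G[3,2]
R2: Y=0.1890 on G[0,1]
R3: Y=0.0003236 on G[2,1]
R4: Y=0.0001086 on G[3,0]
I2: z[2]−=0.00112, z[0]+=0.00112
I3: z[1]−=0.282, z[3]+=0.282
solve → V1=-0.1496, V2=181.3, V3=250.1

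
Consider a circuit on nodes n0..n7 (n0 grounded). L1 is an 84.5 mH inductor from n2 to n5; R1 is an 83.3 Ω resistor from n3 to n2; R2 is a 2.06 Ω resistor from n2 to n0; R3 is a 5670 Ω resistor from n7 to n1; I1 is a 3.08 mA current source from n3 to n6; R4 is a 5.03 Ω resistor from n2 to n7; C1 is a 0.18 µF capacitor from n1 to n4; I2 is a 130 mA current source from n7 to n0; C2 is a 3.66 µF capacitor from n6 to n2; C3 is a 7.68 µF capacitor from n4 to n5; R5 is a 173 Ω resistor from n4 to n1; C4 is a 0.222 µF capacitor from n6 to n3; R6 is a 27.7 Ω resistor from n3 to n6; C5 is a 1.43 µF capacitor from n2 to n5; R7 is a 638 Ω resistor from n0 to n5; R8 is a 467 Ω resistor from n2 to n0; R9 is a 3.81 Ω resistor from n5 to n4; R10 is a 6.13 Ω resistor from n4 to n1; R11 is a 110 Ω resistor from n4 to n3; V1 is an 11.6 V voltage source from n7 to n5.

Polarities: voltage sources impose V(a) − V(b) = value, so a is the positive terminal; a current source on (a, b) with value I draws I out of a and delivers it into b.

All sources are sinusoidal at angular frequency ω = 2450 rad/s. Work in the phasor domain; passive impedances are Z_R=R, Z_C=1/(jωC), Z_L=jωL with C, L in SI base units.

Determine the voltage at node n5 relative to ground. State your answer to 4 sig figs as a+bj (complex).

-12.04-0.01386j V

MNA unknowns: 7 node voltages V₁..V_7 plus 1 source current (V1)
L1: Y=0.000-0.004830j on G[2,5]
R1: Y=0.01200+0.000j on G[3,2]
R2: Y=0.4854+0.000j on G[2,0]
R3: Y=0.0001764+0.000j on G[7,1]
I1: z[3]−=0.00308, z[6]+=0.00308
R4: Y=0.1988+0.000j on G[2,7]
C1: Y=0.000+0.0004410j on G[1,4]
I2: z[7]−=0.13, z[0]+=0.13
C2: Y=0.000+0.008967j on G[6,2]
C3: Y=0.000+0.01882j on G[4,5]
R5: Y=0.005780+0.000j on G[4,1]
C4: Y=0.000+0.0005439j on G[6,3]
R6: Y=0.03610+0.000j on G[3,6]
C5: Y=0.000+0.003504j on G[2,5]
R7: Y=0.001567+0.000j on G[0,5]
R8: Y=0.002141+0.000j on G[2,0]
R9: Y=0.2625+0.000j on G[5,4]
R10: Y=0.1631+0.000j on G[4,1]
R11: Y=0.009091+0.000j on G[4,3]
V1: row V7−V5=11.6, i_V1 at 7,5
solve → V1=-11.76+0.01577j, V2=-0.2279+4.456e-05j, V3=-4.243+1.434j, V4=-11.77+0.01583j, V5=-12.04-0.01386j, V6=-3.585+2.258j, V7=-0.4425-0.01386j
aux → i_V1=-0.08933+0.002770j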